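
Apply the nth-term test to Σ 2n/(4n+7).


lim(n→∞) 2n/(4n+7) = 2/4 = 1/2  (divide numerator and denominator by n)
lim aₙ = 1/2 ≠ 0 → series DIVERGES

Diverges (lim aₙ = 1/2 ≠ 0)


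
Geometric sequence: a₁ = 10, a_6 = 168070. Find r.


r^(n-1) = aₙ/a₁
r^5 = 168070/10 = 16807
r = 16807^(1/5)
= 7

r = 7


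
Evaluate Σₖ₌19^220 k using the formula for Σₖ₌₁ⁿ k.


Σₖ₌19^220 k = Σₖ₌₁^220 k − Σₖ₌₁^18 k
= 220·221/2 − 18·19/2
= 24310 − 171 = 24139

Σk = 24139


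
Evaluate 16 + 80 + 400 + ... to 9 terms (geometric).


Sₙ = 16×(5^9 - 1)/(5 - 1)
= 16×(1953125 - 1)/4
= 16×1953124/4
= 7812496

S_9 = 7812496


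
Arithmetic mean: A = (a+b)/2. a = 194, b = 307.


AM = (194 + 307)/2 = 501/2 = 250.5

AM = 250.5


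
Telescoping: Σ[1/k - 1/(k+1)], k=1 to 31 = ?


Telescoping: adjacent terms cancel.
= 1/1 - 1/32
= 1 - 1/32 = 31/32

Sum = 31/32


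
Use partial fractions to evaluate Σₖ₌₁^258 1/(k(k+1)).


1/(k(k+1)) = 1/k - 1/(k+1) (partial fractions)
Telescoping: Σ = 1 - 1/259 = 258/259

Sum = 258/259


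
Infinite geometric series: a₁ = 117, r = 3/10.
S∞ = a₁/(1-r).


S∞ = a₁/(1-r) = 117/(1 - 3/10)
= 117/(7/10)
= 1170/7

S∞ = 1170/7


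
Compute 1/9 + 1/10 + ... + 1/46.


Σₖ₌9^46 1/k = 1/9 + 1/10 + 1/11 + ... + 1/46
= 16002279923250666169/9419588158802421600
≈ 1.6988

Sum = 16002279923250666169/9419588158802421600 ≈ 1.6988


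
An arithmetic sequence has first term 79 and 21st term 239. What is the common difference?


d = (aₙ - a₁)/(n-1)
= (239 - 79)/(21-1)
= 160/20 = 8

d = 8


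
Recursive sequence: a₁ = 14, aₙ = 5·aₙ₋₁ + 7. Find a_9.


Computing step by step:
a_1 = 14
a_2 = 77
a_3 = 392
a_4 = 1967
a_5 = 9842
a_6 = 49217
a_7 = 246092
a_8 = 1230467
a_9 = 6152342


a_9 = 6152342


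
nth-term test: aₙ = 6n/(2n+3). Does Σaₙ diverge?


lim(n→∞) 6n/(2n+3) = 6/2 = 3  (divide numerator and denominator by n)
lim aₙ = 3 ≠ 0 → series DIVERGES

Diverges (lim aₙ = 3 ≠ 0)


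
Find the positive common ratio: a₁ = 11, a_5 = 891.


r^(n-1) = aₙ/a₁
r^4 = 891/11 = 81
r = 81^(1/4)
= ±3; taking r > 0 gives r = 3

r = 3


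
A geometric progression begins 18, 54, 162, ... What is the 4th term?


aₙ = a₁·r^(n-1)
= 18×3^3
= 18×27
= 486

a_4 = 486


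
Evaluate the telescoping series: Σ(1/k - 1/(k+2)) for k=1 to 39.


Telescoping with gap 2: two head and two tail terms survive.
= (1 + 1/2) - (1/40 + 1/41)
= 3/2 - 1/40 - 1/41 = 2379/1640

Sum = 2379/1640


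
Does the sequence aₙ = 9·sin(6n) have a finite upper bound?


For all n, -1 ≤ sin(6n) ≤ 1, so -9 ≤ 9·sin(6n) ≤ 9
Lower bound: -9, Upper bound: 9
The sequence IS bounded

Bounded (-9 ≤ aₙ ≤ 9)


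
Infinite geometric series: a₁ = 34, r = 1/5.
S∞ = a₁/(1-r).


S∞ = a₁/(1-r) = 34/(1 - 1/5)
= 34/(4/5)
= 85/2

S∞ = 85/2


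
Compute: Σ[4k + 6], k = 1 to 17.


Σ(4k+6) = 4·Σk + 6·n
= 4·153 + 6·17
= 612 + 102 = 714

Σ = 714


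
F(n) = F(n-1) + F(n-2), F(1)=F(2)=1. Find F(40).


Fibonacci sequence: 1, 1, 2, 3, 5, 8, 13, 21, 34, 55, 89, ...
F(40) = 102334155

F(40) = 102334155


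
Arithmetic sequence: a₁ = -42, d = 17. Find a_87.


aₙ = a₁ + (n-1)d
= -42 + (87-1)×17
= -42 + 1462
= 1420

a_87 = 1420


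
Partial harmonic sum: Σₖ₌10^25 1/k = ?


Σₖ₌10^25 1/k = 1/10 + 1/11 + 1/12 + ... + 1/25
= 26422849771/26771144400
≈ 0.987

Sum = 26422849771/26771144400 ≈ 0.987


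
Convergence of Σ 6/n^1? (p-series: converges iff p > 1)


p-series test: Σ c/n^p converges if p > 1, diverges if p ≤ 1 (constant c > 0 doesn't affect convergence).
p = 1
1 ≤ 1 → DIVERGES

Diverges (p = 1 ≤ 1)


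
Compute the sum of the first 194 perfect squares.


n = 194
n(n+1)(2n+1)/6 = 194×195×389/6
= 14715870/6 = 2452645

Σk² = 2452645


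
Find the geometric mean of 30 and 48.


GM = √(30×48) = √1440 = 37.9473

GM = 37.9473


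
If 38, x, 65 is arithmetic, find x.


AM = (38 + 65)/2 = 103/2 = 51.5

AM = 51.5


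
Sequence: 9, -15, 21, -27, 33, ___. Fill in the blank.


Pattern: alternating sign, magnitude arithmetic (d=6)
Terms: 9, -15, 21, -27, 33
Next term = -39

Next term = -39


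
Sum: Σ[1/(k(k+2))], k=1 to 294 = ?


1/(k(k+2)) = (1/2)·(1/k - 1/(k+2)) (partial fractions)
Telescoping: Σ = (1/2)·(1 + 1/2 - 1/295 - 1/296) = 130389/174640

Sum = 130389/174640


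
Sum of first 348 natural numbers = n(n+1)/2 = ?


n(n+1)/2 = 348×349/2 = 121452/2 = 60726

Σk = 60726


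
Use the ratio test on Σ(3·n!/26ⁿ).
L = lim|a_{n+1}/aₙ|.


aₙ = 3·n!/26^n
a_{n+1}/aₙ = (n+1)!/26^(n+1) × 26^n/n!  (constant 3 cancels)
= (n+1)/26
L = lim(n→∞) (n+1)/26 = ∞
L > 1 → series DIVERGES

Diverges (ratio test: L = ∞ > 1)


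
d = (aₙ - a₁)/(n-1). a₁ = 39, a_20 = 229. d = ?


d = (aₙ - a₁)/(n-1)
= (229 - 39)/(20-1)
= 190/19 = 10

d = 10


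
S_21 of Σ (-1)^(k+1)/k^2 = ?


S = 1 - 1/4 + 1/9 - 1/16 + 1/25 - 1/36 + 1/49 - 1/64 ± ...
= 0.8235
(Full series converges to +π²/12 ≈ +0.8225)

S_21 = 0.8235


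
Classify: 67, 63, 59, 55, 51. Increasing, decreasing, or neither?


Differences: -4, -4, -4, -4
All differences < 0 → strictly DECREASING

Monotonically decreasing


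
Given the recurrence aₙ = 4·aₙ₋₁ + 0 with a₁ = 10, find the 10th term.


Computing step by step:
a_1 = 10
a_2 = 40
a_3 = 160
a_4 = 640
a_5 = 2560
a_6 = 10240
a_7 = 40960
a_8 = 163840
a_9 = 655360
a_10 = 2621440


a_10 = 2621440


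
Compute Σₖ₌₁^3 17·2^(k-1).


Sₙ = 17×(2^3 - 1)/(2 - 1)
= 17×(8 - 1)/1
= 17×7/1
= 119

S_3 = 119


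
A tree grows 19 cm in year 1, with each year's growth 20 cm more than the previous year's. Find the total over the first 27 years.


aₙ = 19 + (27-1)×20 = 539
Sₙ = n(a₁+aₙ)/2 = 27×(19+539)/2
= 27×558/2 = 7533

S_27 = 7533


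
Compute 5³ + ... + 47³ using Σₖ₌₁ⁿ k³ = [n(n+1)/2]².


Σₖ₌5^47 k³ = [47·48/2]² − [4·5/2]²
= 1272384 − 100 = 1272284

Σk³ = 1272284


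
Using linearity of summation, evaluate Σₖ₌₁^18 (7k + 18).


Σ(7k+18) = 7·Σk + 18·n
= 7·171 + 18·18
= 1197 + 324 = 1521

Σ = 1521


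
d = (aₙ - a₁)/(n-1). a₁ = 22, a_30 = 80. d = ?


d = (aₙ - a₁)/(n-1)
= (80 - 22)/(30-1)
= 58/29 = 2

d = 2


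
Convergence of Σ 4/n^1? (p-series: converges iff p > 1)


p-series test: Σ c/n^p converges if p > 1, diverges if p ≤ 1 (constant c > 0 doesn't affect convergence).
p = 1
1 ≤ 1 → DIVERGES

Diverges (p = 1 ≤ 1)


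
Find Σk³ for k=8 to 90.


Σₖ₌8^90 k³ = [90·91/2]² − [7·8/2]²
= 16769025 − 784 = 16768241

Σk³ = 16768241


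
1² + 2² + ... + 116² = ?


n = 116
n(n+1)(2n+1)/6 = 116×117×233/6
= 3162276/6 = 527046

Σk² = 527046


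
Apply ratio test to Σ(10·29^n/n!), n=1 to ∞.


aₙ = 10·29^n/n!
a_{n+1}/aₙ = 29^(n+1)/(n+1)! × n!/29^n  (constant 10 cancels)
= 29/(n+1)
L = lim(n→∞) 29/(n+1) = 0
L < 1 → series CONVERGES

Converges (ratio test: L = 0 < 1)


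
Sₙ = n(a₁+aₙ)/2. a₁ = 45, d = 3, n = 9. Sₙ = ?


aₙ = 45 + (9-1)×3 = 69
Sₙ = n(a₁+aₙ)/2 = 9×(45+69)/2
= 9×114/2 = 513

S_9 = 513


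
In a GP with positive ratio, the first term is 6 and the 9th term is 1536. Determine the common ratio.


r^(n-1) = aₙ/a₁
r^8 = 1536/6 = 256
r = 256^(1/8)
= ±2; taking r > 0 gives r = 2

r = 2


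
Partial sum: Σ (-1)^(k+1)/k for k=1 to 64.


S = 1 - 1/2 + 1/3 - 1/4 + 1/5 - 1/6 + 1/7 - 1/8 ± ...
= 0.6854
(Full series converges to +ln(2) ≈ +0.6931)

S_64 = 0.6854


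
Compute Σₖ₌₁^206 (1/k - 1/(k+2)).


Telescoping with gap 2: two head and two tail terms survive.
= (1 + 1/2) - (1/207 + 1/208)
= 3/2 - 1/207 - 1/208 = 64169/43056

Sum = 64169/43056


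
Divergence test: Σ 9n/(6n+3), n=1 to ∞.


lim(n→∞) 9n/(6n+3) = 9/6 = 3/2  (divide numerator and denominator by n)
lim aₙ = 3/2 ≠ 0 → series DIVERGES

Diverges (lim aₙ = 3/2 ≠ 0)


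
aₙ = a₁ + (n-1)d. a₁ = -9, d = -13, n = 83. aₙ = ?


aₙ = a₁ + (n-1)d
= -9 + (83-1)×-13
= -9 - 1066
= -1075

a_83 = -1075


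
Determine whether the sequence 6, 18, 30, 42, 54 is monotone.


Differences: 12, 12, 12, 12
All differences > 0 → strictly INCREASING

Monotonically increasing


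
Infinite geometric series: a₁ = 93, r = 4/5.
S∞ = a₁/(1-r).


S∞ = a₁/(1-r) = 93/(1 - 4/5)
= 93/(1/5)
= 465

S∞ = 465


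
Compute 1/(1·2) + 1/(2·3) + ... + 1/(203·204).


1/(k(k+1)) = 1/k - 1/(k+1) (partial fractions)
Telescoping: Σ = 1 - 1/204 = 203/204

Sum = 203/204


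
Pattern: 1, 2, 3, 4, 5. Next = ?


Pattern: arithmetic (d=1)
Terms: 1, 2, 3, 4, 5
Next term = 6

Next term = 6


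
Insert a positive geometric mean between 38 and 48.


GM = √(38×48) = √1824 = 42.7083

GM = 42.7083


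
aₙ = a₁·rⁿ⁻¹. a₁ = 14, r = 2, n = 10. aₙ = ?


aₙ = a₁·r^(n-1)
= 14×2^9
= 14×512
= 7168

a_10 = 7168


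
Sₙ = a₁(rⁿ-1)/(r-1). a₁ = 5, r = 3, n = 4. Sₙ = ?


Sₙ = 5×(3^4 - 1)/(3 - 1)
= 5×(81 - 1)/2
= 5×80/2
= 200

S_4 = 200


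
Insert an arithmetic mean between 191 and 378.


AM = (191 + 378)/2 = 569/2 = 284.5

AM = 284.5


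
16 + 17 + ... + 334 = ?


Σₖ₌16^334 k = Σₖ₌₁^334 k − Σₖ₌₁^15 k
= 334·335/2 − 15·16/2
= 55945 − 120 = 55825

Σk = 55825


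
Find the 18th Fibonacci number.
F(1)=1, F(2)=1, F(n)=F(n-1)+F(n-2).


Fibonacci sequence: 1, 1, 2, 3, 5, 8, 13, 21, 34, 55, 89, ...
F(18) = 2584

F(18) = 2584


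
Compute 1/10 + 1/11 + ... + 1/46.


Σₖ₌10^46 1/k = 1/10 + 1/11 + 1/12 + ... + 1/46
= 14955659016717063769/9419588158802421600
≈ 1.5877

Sum = 14955659016717063769/9419588158802421600 ≈ 1.5877


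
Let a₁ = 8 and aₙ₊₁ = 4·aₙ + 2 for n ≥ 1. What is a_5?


Computing step by step:
a_1 = 8
a_2 = 34
a_3 = 138
a_4 = 554
a_5 = 2218


a_5 = 2218


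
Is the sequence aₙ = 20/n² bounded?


a₁ = 20, a₂ = 20/4, a₃ = 20/9, ...
0 < aₙ ≤ 20 for all n ≥ 1
The sequence IS bounded

Bounded (0 < aₙ ≤ 20)


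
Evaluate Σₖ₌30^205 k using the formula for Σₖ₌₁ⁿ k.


Σₖ₌30^205 k = Σₖ₌₁^205 k − Σₖ₌₁^29 k
= 205·206/2 − 29·30/2
= 21115 − 435 = 20680

Σk = 20680


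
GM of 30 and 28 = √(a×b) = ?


GM = √(30×28) = √840 = 28.9828

GM = 28.9828


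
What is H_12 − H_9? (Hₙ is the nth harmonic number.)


Σₖ₌10^12 1/k = 1/10 + 1/11 + 1/12
= 181/660
≈ 0.2742

Sum = 181/660 ≈ 0.2742


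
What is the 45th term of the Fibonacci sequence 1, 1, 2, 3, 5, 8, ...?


Fibonacci sequence: 1, 1, 2, 3, 5, 8, 13, 21, 34, 55, 89, ...
F(45) = 1134903170

F(45) = 1134903170


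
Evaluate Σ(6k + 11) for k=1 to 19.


Σ(6k+11) = 6·Σk + 11·n
= 6·190 + 11·19
= 1140 + 209 = 1349

Σ = 1349


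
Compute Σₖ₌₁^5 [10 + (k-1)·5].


aₙ = 10 + (5-1)×5 = 30
Sₙ = n(a₁+aₙ)/2 = 5×(10+30)/2
= 5×40/2 = 100

S_5 = 100


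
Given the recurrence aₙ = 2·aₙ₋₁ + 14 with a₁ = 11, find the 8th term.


Computing step by step:
a_1 = 11
a_2 = 36
a_3 = 86
a_4 = 186
a_5 = 386
a_6 = 786
a_7 = 1586
a_8 = 3186


a_8 = 3186


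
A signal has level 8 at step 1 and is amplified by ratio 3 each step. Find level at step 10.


aₙ = a₁·r^(n-1)
= 8×3^9
= 8×19683
= 157464

a_10 = 157464


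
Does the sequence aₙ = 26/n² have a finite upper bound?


a₁ = 26, a₂ = 26/4, a₃ = 26/9, ...
0 < aₙ ≤ 26 for all n ≥ 1
The sequence IS bounded

Bounded (0 < aₙ ≤ 26)


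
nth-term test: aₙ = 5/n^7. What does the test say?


lim(n→∞) 5/n^7 = 0
lim aₙ = 0 → nth-term test is INCONCLUSIVE
(Need other tests; this is actually a convergent p-series with p=7 > 1)

Inconclusive (lim aₙ = 0; need another test)


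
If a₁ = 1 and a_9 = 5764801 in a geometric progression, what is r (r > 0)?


r^(n-1) = aₙ/a₁
r^8 = 5764801/1 = 5764801
r = 5764801^(1/8)
= ±7; taking r > 0 gives r = 7

r = 7


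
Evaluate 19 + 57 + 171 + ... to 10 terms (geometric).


Sₙ = 19×(3^10 - 1)/(3 - 1)
= 19×(59049 - 1)/2
= 19×59048/2
= 560956

S_10 = 560956


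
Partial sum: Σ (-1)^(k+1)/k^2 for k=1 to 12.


S = 1 - 1/4 + 1/9 - 1/16 + 1/25 - 1/36 + 1/49 - 1/64 ± ...
= 0.8193
(Full series converges to +π²/12 ≈ +0.8225)

S_12 = 0.8193


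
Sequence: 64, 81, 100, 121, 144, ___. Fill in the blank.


Pattern: perfect squares: n²
Terms: 64, 81, 100, 121, 144
Next term = 169

Next term = 169


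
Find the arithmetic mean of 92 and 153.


AM = (92 + 153)/2 = 245/2 = 122.5

AM = 122.5


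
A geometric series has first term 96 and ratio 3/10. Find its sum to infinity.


S∞ = a₁/(1-r) = 96/(1 - 3/10)
= 96/(7/10)
= 960/7

S∞ = 960/7


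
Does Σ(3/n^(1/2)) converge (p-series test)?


p-series test: Σ c/n^p converges if p > 1, diverges if p ≤ 1 (constant c > 0 doesn't affect convergence).
p = 1/2
1/2 ≤ 1 → DIVERGES

Diverges (p = 1/2 ≤ 1)


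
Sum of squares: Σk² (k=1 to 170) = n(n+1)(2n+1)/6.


n = 170
n(n+1)(2n+1)/6 = 170×171×341/6
= 9912870/6 = 1652145

Σk² = 1652145


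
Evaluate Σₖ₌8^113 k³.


Σₖ₌8^113 k³ = [113·114/2]² − [7·8/2]²
= 41486481 − 784 = 41485697

Σk³ = 41485697


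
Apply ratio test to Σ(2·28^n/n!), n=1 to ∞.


aₙ = 2·28^n/n!
a_{n+1}/aₙ = 28^(n+1)/(n+1)! × n!/28^n  (constant 2 cancels)
= 28/(n+1)
L = lim(n→∞) 28/(n+1) = 0
L < 1 → series CONVERGES

Converges (ratio test: L = 0 < 1)


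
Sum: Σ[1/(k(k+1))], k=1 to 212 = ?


1/(k(k+1)) = 1/k - 1/(k+1) (partial fractions)
Telescoping: Σ = 1 - 1/213 = 212/213

Sum = 212/213


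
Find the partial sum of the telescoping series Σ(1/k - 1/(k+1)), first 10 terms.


Telescoping: adjacent terms cancel.
= 1/1 - 1/11
= 1 - 1/11 = 10/11

Sum = 10/11


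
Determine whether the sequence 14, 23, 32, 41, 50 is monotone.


Differences: 9, 9, 9, 9
All differences > 0 → strictly INCREASING

Monotonically increasing


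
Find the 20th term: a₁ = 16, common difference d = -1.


aₙ = a₁ + (n-1)d
= 16 + (20-1)×-1
= 16 - 19
= -3

a_20 = -3


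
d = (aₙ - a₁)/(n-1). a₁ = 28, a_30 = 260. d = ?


d = (aₙ - a₁)/(n-1)
= (260 - 28)/(30-1)
= 232/29 = 8

d = 8


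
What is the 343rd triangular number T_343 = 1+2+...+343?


n(n+1)/2 = 343×344/2 = 117992/2 = 58996

Σk = 58996


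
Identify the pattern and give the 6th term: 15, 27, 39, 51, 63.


Pattern: arithmetic (d=12)
Terms: 15, 27, 39, 51, 63
Next term = 75

Next term = 75


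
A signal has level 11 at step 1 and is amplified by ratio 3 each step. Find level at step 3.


aₙ = a₁·r^(n-1)
= 11×3^2
= 11×9
= 99

a_3 = 99


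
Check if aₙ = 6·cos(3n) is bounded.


For all n, -1 ≤ cos(3n) ≤ 1, so -6 ≤ 6·cos(3n) ≤ 6
Lower bound: -6, Upper bound: 6
The sequence IS bounded

Bounded (-6 ≤ aₙ ≤ 6)


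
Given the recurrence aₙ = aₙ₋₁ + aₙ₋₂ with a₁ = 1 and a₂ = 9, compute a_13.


Computing iteratively: 1, 9, 10, 19, 29, 48, 77, 125, 202, 327, 529, 856, ...
a_13 = 1385

a_13 = 1385


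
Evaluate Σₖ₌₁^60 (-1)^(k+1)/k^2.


S = 1 - 1/4 + 1/9 - 1/16 + 1/25 - 1/36 + 1/49 - 1/64 ± ...
= 0.8223
(Full series converges to +π²/12 ≈ +0.8225)

S_60 = 0.8223


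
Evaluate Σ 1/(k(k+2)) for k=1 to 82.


1/(k(k+2)) = (1/2)·(1/k - 1/(k+2)) (partial fractions)
Telescoping: Σ = (1/2)·(1 + 1/2 - 1/83 - 1/84) = 10291/13944

Sum = 10291/13944


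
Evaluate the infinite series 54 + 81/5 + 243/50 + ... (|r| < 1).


S∞ = a₁/(1-r) = 54/(1 - 3/10)
= 54/(7/10)
= 540/7

S∞ = 540/7


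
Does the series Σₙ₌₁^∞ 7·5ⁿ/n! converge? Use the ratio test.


aₙ = 7·5^n/n!
a_{n+1}/aₙ = 5^(n+1)/(n+1)! × n!/5^n  (constant 7 cancels)
= 5/(n+1)
L = lim(n→∞) 5/(n+1) = 0
L < 1 → series CONVERGES

Converges (ratio test: L = 0 < 1)


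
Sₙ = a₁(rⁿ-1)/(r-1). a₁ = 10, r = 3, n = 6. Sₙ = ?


Sₙ = 10×(3^6 - 1)/(3 - 1)
= 10×(729 - 1)/2
= 10×728/2
= 3640

S_6 = 3640


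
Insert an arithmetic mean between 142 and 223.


AM = (142 + 223)/2 = 365/2 = 182.5

AM = 182.5


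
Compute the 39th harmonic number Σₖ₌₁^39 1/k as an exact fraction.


H_39 = 1/1 + 1/2 + 1/3 + ... + 1/39
= 2066035355155033/485721041551200
≈ 4.2535

H_39 = 2066035355155033/485721041551200 ≈ 4.2535


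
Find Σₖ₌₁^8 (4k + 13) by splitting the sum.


Σ(4k+13) = 4·Σk + 13·n
= 4·36 + 13·8
= 144 + 104 = 248

Σ = 248


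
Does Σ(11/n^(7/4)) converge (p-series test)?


p-series test: Σ c/n^p converges if p > 1, diverges if p ≤ 1 (constant c > 0 doesn't affect convergence).
p = 7/4
7/4 > 1 → CONVERGES

Converges (p = 7/4 > 1)


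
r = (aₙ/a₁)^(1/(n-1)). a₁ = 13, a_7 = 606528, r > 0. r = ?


r^(n-1) = aₙ/a₁
r^6 = 606528/13 = 46656
r = 46656^(1/6)
= ±6; taking r > 0 gives r = 6

r = 6


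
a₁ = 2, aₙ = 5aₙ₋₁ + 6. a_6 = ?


Computing step by step:
a_1 = 2
a_2 = 16
a_3 = 86
a_4 = 436
a_5 = 2186
a_6 = 10936


a_6 = 10936


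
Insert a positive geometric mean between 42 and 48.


GM = √(42×48) = √2016 = 44.8999

GM = 44.8999


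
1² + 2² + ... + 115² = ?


n = 115
n(n+1)(2n+1)/6 = 115×116×231/6
= 3081540/6 = 513590

Σk² = 513590


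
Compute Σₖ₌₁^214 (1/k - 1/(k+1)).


Telescoping: adjacent terms cancel.
= 1/1 - 1/215
= 1 - 1/215 = 214/215

Sum = 214/215


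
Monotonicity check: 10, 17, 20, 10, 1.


Differences: 7, 3, -10, -9
Difference at position 1 is +7 (> 0) but position 3 is -10 (< 0) — sequence both rises and falls
→ NOT monotonic

Not monotonic


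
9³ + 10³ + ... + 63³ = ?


Σₖ₌9^63 k³ = [63·64/2]² − [8·9/2]²
= 4064256 − 1296 = 4062960

Σk³ = 4062960


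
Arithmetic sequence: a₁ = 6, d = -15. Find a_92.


aₙ = a₁ + (n-1)d
= 6 + (92-1)×-15
= 6 - 1365
= -1359

a_92 = -1359


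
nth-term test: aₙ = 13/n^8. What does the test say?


lim(n→∞) 13/n^8 = 0
lim aₙ = 0 → nth-term test is INCONCLUSIVE
(Need other tests; this is actually a convergent p-series with p=8 > 1)

Inconclusive (lim aₙ = 0; need another test)


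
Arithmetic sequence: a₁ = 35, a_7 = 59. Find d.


d = (aₙ - a₁)/(n-1)
= (59 - 35)/(7-1)
= 24/6 = 4

d = 4


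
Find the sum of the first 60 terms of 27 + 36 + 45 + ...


aₙ = 27 + (60-1)×9 = 558
Sₙ = n(a₁+aₙ)/2 = 60×(27+558)/2
= 60×585/2 = 17550

S_60 = 17550


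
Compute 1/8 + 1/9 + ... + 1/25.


Σₖ₌8^25 1/k = 1/8 + 1/9 + 1/10 + ... + 1/25
= 10914604807/8923714800
≈ 1.2231

Sum = 10914604807/8923714800 ≈ 1.2231


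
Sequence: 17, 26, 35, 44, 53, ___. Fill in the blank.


Pattern: arithmetic (d=9)
Terms: 17, 26, 35, 44, 53
Next term = 62

Next term = 62


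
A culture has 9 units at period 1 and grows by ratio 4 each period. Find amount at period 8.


aₙ = a₁·r^(n-1)
= 9×4^7
= 9×16384
= 147456

a_8 = 147456


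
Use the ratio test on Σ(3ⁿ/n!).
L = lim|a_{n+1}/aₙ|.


aₙ = 3^n/n!
a_{n+1}/aₙ = 3^(n+1)/(n+1)! × n!/3^n
= 3/(n+1)
L = lim(n→∞) 3/(n+1) = 0
L < 1 → series CONVERGES

Converges (ratio test: L = 0 < 1)


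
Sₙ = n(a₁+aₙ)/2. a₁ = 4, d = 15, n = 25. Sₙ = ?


aₙ = 4 + (25-1)×15 = 364
Sₙ = n(a₁+aₙ)/2 = 25×(4+364)/2
= 25×368/2 = 4600

S_25 = 4600


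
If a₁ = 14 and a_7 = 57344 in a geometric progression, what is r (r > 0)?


r^(n-1) = aₙ/a₁
r^6 = 57344/14 = 4096
r = 4096^(1/6)
= ±4; taking r > 0 gives r = 4

r = 4


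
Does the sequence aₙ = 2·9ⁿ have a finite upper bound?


aₙ = 2·9ⁿ → as n→∞, aₙ→∞ (since base 9 > 1)
No finite upper bound exists
The sequence is UNBOUNDED

Unbounded (aₙ → ∞ as n → ∞)


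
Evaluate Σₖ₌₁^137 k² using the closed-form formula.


n = 137
n(n+1)(2n+1)/6 = 137×138×275/6
= 5199150/6 = 866525

Σk² = 866525


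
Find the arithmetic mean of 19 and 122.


AM = (19 + 122)/2 = 141/2 = 70.5

AM = 70.5


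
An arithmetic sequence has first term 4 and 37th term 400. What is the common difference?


d = (aₙ - a₁)/(n-1)
= (400 - 4)/(37-1)
= 396/36 = 11

d = 11


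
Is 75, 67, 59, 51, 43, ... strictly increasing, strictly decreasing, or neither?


Differences: -8, -8, -8, -8
All differences < 0 → strictly DECREASING

Monotonically decreasing


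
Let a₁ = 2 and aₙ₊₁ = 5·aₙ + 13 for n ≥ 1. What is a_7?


Computing step by step:
a_1 = 2
a_2 = 23
a_3 = 128
a_4 = 653
a_5 = 3278
a_6 = 16403
a_7 = 82028


a_7 = 82028


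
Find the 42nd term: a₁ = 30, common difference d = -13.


aₙ = a₁ + (n-1)d
= 30 + (42-1)×-13
= 30 - 533
= -503

a_42 = -503


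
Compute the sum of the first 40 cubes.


n(n+1)/2 = 40×41/2 = 820
Σk³ = 820² = 672400

Σk³ = 672400


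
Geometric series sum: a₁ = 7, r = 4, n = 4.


Sₙ = 7×(4^4 - 1)/(4 - 1)
= 7×(256 - 1)/3
= 7×255/3
= 595

S_4 = 595


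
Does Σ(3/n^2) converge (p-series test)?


p-series test: Σ c/n^p converges if p > 1, diverges if p ≤ 1 (constant c > 0 doesn't affect convergence).
p = 2
2 > 1 → CONVERGES

Converges (p = 2 > 1)


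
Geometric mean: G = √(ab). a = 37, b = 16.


GM = √(37×16) = √592 = 24.3311

GM = 24.3311


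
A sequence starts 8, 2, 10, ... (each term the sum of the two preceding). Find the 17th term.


Computing iteratively: 8, 2, 10, 12, 22, 34, 56, 90, 146, 236, 382, 618, ...
a_17 = 6854

a_17 = 6854


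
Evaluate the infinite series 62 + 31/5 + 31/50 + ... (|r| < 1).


S∞ = a₁/(1-r) = 62/(1 - 1/10)
= 62/(9/10)
= 620/9

S∞ = 620/9


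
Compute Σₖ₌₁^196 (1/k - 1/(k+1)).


Telescoping: adjacent terms cancel.
= 1/1 - 1/197
= 1 - 1/197 = 196/197

Sum = 196/197


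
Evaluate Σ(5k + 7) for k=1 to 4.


Σ(5k+7) = 5·Σk + 7·n
= 5·10 + 7·4
= 50 + 28 = 78

Σ = 78


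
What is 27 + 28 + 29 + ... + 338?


Σₖ₌27^338 k = Σₖ₌₁^338 k − Σₖ₌₁^26 k
= 338·339/2 − 26·27/2
= 57291 − 351 = 56940

Σk = 56940


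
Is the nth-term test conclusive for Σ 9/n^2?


lim(n→∞) 9/n^2 = 0
lim aₙ = 0 → nth-term test is INCONCLUSIVE
(Need other tests; this is actually a convergent p-series with p=2 > 1)

Inconclusive (lim aₙ = 0; need another test)


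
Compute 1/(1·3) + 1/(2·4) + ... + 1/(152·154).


1/(k(k+2)) = (1/2)·(1/k - 1/(k+2)) (partial fractions)
Telescoping: Σ = (1/2)·(1 + 1/2 - 1/153 - 1/154) = 8759/11781

Sum = 8759/11781


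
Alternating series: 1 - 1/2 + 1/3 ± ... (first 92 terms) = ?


S = 1 - 1/2 + 1/3 - 1/4 + 1/5 - 1/6 + 1/7 - 1/8 ± ...
= 0.6877
(Full series converges to +ln(2) ≈ +0.6931)

S_92 = 0.6877


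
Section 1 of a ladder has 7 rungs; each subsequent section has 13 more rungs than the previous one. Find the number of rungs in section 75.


aₙ = a₁ + (n-1)d
= 7 + (75-1)×13
= 7 + 962
= 969

a_75 = 969


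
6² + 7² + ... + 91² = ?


Σₖ₌6^91 k² = Σₖ₌₁^91 k² − Σₖ₌₁^5 k²
= 91·92·183/6 − 5·6·11/6
= 255346 − 55 = 255291

Σk² = 255291


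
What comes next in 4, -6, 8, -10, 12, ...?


Pattern: alternating sign, magnitude arithmetic (d=2)
Terms: 4, -6, 8, -10, 12
Next term = -14

Next term = -14


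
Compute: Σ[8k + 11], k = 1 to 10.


Σ(8k+11) = 8·Σk + 11·n
= 8·55 + 11·10
= 440 + 110 = 550

Σ = 550


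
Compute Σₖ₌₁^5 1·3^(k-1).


Sₙ = 1×(3^5 - 1)/(3 - 1)
= 1×(243 - 1)/2
= 1×242/2
= 121

S_5 = 121


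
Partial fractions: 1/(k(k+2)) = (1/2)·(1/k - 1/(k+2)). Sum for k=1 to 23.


1/(k(k+2)) = (1/2)·(1/k - 1/(k+2)) (partial fractions)
Telescoping: Σ = (1/2)·(1 + 1/2 - 1/24 - 1/25) = 851/1200

Sum = 851/1200


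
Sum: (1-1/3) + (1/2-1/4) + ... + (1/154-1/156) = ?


Telescoping with gap 2: two head and two tail terms survive.
= (1 + 1/2) - (1/155 + 1/156)
= 3/2 - 1/155 - 1/156 = 35959/24180

Sum = 35959/24180


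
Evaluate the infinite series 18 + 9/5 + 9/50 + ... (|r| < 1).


S∞ = a₁/(1-r) = 18/(1 - 1/10)
= 18/(9/10)
= 20

S∞ = 20


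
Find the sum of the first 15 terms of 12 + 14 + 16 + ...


aₙ = 12 + (15-1)×2 = 40
Sₙ = n(a₁+aₙ)/2 = 15×(12+40)/2
= 15×52/2 = 390

S_15 = 390


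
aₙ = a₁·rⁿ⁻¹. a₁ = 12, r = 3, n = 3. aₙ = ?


aₙ = a₁·r^(n-1)
= 12×3^2
= 12×9
= 108

a_3 = 108


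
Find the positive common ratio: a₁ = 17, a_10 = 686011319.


r^(n-1) = aₙ/a₁
r^9 = 686011319/17 = 40353607
r = 40353607^(1/9)
= 7

r = 7


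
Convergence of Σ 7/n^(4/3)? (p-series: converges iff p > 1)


p-series test: Σ c/n^p converges if p > 1, diverges if p ≤ 1 (constant c > 0 doesn't affect convergence).
p = 4/3
4/3 > 1 → CONVERGES

Converges (p = 4/3 > 1)


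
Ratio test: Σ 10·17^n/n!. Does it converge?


aₙ = 10·17^n/n!
a_{n+1}/aₙ = 17^(n+1)/(n+1)! × n!/17^n  (constant 10 cancels)
= 17/(n+1)
L = lim(n→∞) 17/(n+1) = 0
L < 1 → series CONVERGES

Converges (ratio test: L = 0 < 1)


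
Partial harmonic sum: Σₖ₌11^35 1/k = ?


Σₖ₌11^35 1/k = 1/11 + 1/12 + 1/13 + ... + 1/35
= 2283851270047/1875370816800
≈ 1.2178

Sum = 2283851270047/1875370816800 ≈ 1.2178


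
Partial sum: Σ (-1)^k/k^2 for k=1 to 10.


S = -1 + 1/4 - 1/9 + 1/16 - 1/25 + 1/36 - 1/49 + 1/64 ± ...
= -0.818
(Full series converges to -π²/12 ≈ -0.8225)

S_10 = -0.818


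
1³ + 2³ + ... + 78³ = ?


n(n+1)/2 = 78×79/2 = 3081
Σk³ = 3081² = 9492561

Σk³ = 9492561


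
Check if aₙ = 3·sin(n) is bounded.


For all n, -1 ≤ sin(n) ≤ 1, so -3 ≤ 3·sin(n) ≤ 3
Lower bound: -3, Upper bound: 3
The sequence IS bounded

Bounded (-3 ≤ aₙ ≤ 3)


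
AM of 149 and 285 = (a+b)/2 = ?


AM = (149 + 285)/2 = 434/2 = 217

AM = 217


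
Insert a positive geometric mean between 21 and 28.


GM = √(21×28) = √588 = 24.2487

GM = 24.2487


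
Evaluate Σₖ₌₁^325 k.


n(n+1)/2 = 325×326/2 = 105950/2 = 52975

Σk = 52975


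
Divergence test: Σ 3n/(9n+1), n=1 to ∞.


lim(n→∞) 3n/(9n+1) = 3/9 = 1/3  (divide numerator and denominator by n)
lim aₙ = 1/3 ≠ 0 → series DIVERGES

Diverges (lim aₙ = 1/3 ≠ 0)


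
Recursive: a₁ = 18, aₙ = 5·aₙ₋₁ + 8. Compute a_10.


Computing step by step:
a_1 = 18
a_2 = 98
a_3 = 498
a_4 = 2498
a_5 = 12498
a_6 = 62498
a_7 = 312498
a_8 = 1562498
a_9 = 7812498
a_10 = 39062498


a_10 = 39062498


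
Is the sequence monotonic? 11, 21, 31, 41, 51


Differences: 10, 10, 10, 10
All differences > 0 → strictly INCREASING

Monotonically increasing


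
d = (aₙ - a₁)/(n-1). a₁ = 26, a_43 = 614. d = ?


d = (aₙ - a₁)/(n-1)
= (614 - 26)/(43-1)
= 588/42 = 14

d = 14


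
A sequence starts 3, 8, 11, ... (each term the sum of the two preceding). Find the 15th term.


Computing iteratively: 3, 8, 11, 19, 30, 49, 79, 128, 207, 335, 542, 877, ...
a_15 = 3715

a_15 = 3715


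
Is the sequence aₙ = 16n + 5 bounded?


aₙ = 16n + 5 → as n→∞, aₙ→∞
No finite upper bound exists
The sequence is UNBOUNDED

Unbounded (aₙ → ∞ as n → ∞)


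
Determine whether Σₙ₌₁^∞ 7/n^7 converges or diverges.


p-series test: Σ c/n^p converges if p > 1, diverges if p ≤ 1 (constant c > 0 doesn't affect convergence).
p = 7
7 > 1 → CONVERGES

Converges (p = 7 > 1)


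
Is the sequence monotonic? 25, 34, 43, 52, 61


Differences: 9, 9, 9, 9
All differences > 0 → strictly INCREASING

Monotonically increasing


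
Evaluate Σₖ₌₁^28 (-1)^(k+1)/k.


S = 1 - 1/2 + 1/3 - 1/4 + 1/5 - 1/6 + 1/7 - 1/8 ± ...
= 0.6756
(Full series converges to +ln(2) ≈ +0.6931)

S_28 = 0.6756


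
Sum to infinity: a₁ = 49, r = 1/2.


S∞ = a₁/(1-r) = 49/(1 - 1/2)
= 49/(1/2)
= 98

S∞ = 98


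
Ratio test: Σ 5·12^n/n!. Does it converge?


aₙ = 5·12^n/n!
a_{n+1}/aₙ = 12^(n+1)/(n+1)! × n!/12^n  (constant 5 cancels)
= 12/(n+1)
L = lim(n→∞) 12/(n+1) = 0
L < 1 → series CONVERGES

Converges (ratio test: L = 0 < 1)


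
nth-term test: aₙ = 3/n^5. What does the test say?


lim(n→∞) 3/n^5 = 0
lim aₙ = 0 → nth-term test is INCONCLUSIVE
(Need other tests; this is actually a convergent p-series with p=5 > 1)

Inconclusive (lim aₙ = 0; need another test)


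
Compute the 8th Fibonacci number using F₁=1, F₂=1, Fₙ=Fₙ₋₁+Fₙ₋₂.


Fibonacci sequence: 1, 1, 2, 3, 5, 8, 13, 21
F(8) = 21

F(8) = 21


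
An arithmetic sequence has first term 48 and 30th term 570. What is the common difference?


d = (aₙ - a₁)/(n-1)
= (570 - 48)/(30-1)
= 522/29 = 18

d = 18


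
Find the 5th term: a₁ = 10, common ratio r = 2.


aₙ = a₁·r^(n-1)
= 10×2^4
= 10×16
= 160

a_5 = 160


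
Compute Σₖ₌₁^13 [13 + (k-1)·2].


aₙ = 13 + (13-1)×2 = 37
Sₙ = n(a₁+aₙ)/2 = 13×(13+37)/2
= 13×50/2 = 325

S_13 = 325


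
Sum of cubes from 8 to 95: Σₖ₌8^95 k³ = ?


Σₖ₌8^95 k³ = [95·96/2]² − [7·8/2]²
= 20793600 − 784 = 20792816

Σk³ = 20792816


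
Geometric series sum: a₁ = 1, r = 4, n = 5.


Sₙ = 1×(4^5 - 1)/(4 - 1)
= 1×(1024 - 1)/3
= 1×1023/3
= 341

S_5 = 341


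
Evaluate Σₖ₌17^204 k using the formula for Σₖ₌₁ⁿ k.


Σₖ₌17^204 k = Σₖ₌₁^204 k − Σₖ₌₁^16 k
= 204·205/2 − 16·17/2
= 20910 − 136 = 20774

Σk = 20774


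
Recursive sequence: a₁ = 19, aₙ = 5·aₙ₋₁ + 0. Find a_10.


Computing step by step:
a_1 = 19
a_2 = 95
a_3 = 475
a_4 = 2375
a_5 = 11875
a_6 = 59375
a_7 = 296875
a_8 = 1484375
a_9 = 7421875
a_10 = 37109375


a_10 = 37109375


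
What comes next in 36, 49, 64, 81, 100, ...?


Pattern: perfect squares: n²
Terms: 36, 49, 64, 81, 100
Next term = 121

Next term = 121


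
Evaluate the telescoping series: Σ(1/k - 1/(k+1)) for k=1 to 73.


Telescoping: adjacent terms cancel.
= 1/1 - 1/74
= 1 - 1/74 = 73/74

Sum = 73/74


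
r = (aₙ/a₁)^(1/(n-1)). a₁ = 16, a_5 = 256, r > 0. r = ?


r^(n-1) = aₙ/a₁
r^4 = 256/16 = 16
r = 16^(1/4)
= ±2; taking r > 0 gives r = 2

r = 2


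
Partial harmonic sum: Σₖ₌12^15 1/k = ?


Σₖ₌12^15 1/k = 1/12 + 1/13 + 1/14 + 1/15
= 543/1820
≈ 0.2984

Sum = 543/1820 ≈ 0.2984


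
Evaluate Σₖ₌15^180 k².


Σₖ₌15^180 k² = Σₖ₌₁^180 k² − Σₖ₌₁^14 k²
= 180·181·361/6 − 14·15·29/6
= 1960230 − 1015 = 1959215

Σk² = 1959215


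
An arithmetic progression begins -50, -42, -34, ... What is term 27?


aₙ = a₁ + (n-1)d
= -50 + (27-1)×8
= -50 + 208
= 158

a_27 = 158


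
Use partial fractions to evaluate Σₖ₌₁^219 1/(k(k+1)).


1/(k(k+1)) = 1/k - 1/(k+1) (partial fractions)
Telescoping: Σ = 1 - 1/220 = 219/220

Sum = 219/220


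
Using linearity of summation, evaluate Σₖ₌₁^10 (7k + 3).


Σ(7k+3) = 7·Σk + 3·n
= 7·55 + 3·10
= 385 + 30 = 415

Σ = 415


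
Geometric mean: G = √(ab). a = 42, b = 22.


GM = √(42×22) = √924 = 30.3974

GM = 30.3974


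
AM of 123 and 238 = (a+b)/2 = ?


AM = (123 + 238)/2 = 361/2 = 180.5

AM = 180.5


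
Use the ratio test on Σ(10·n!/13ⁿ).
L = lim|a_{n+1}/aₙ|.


aₙ = 10·n!/13^n
a_{n+1}/aₙ = (n+1)!/13^(n+1) × 13^n/n!  (constant 10 cancels)
= (n+1)/13
L = lim(n→∞) (n+1)/13 = ∞
L > 1 → series DIVERGES

Diverges (ratio test: L = ∞ > 1)


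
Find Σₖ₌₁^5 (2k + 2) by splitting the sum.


Σ(2k+2) = 2·Σk + 2·n
= 2·15 + 2·5
= 30 + 10 = 40

Σ = 40


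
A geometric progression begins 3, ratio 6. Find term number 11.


aₙ = a₁·r^(n-1)
= 3×6^10
= 3×60466176
= 181398528

a_11 = 181398528


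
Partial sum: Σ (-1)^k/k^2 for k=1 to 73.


S = -1 + 1/4 - 1/9 + 1/16 - 1/25 + 1/36 - 1/49 + 1/64 ± ...
= -0.8226
(Full series converges to -π²/12 ≈ -0.8225)

S_73 = -0.8226


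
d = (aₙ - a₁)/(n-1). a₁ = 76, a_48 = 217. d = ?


d = (aₙ - a₁)/(n-1)
= (217 - 76)/(48-1)
= 141/47 = 3

d = 3


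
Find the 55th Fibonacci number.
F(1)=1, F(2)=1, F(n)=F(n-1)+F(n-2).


Fibonacci sequence: 1, 1, 2, 3, 5, 8, 13, 21, 34, 55, 89, ...
F(55) = 139583862445

F(55) = 139583862445


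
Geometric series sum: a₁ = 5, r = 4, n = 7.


Sₙ = 5×(4^7 - 1)/(4 - 1)
= 5×(16384 - 1)/3
= 5×16383/3
= 27305

S_7 = 27305


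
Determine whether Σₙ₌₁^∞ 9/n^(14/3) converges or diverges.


p-series test: Σ c/n^p converges if p > 1, diverges if p ≤ 1 (constant c > 0 doesn't affect convergence).
p = 14/3
14/3 > 1 → CONVERGES

Converges (p = 14/3 > 1)


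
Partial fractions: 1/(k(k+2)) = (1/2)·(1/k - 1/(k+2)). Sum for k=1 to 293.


1/(k(k+2)) = (1/2)·(1/k - 1/(k+2)) (partial fractions)
Telescoping: Σ = (1/2)·(1 + 1/2 - 1/294 - 1/295) = 64753/86730

Sum = 64753/86730


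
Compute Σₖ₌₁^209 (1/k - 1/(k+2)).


Telescoping with gap 2: two head and two tail terms survive.
= (1 + 1/2) - (1/210 + 1/211)
= 3/2 - 1/210 - 1/211 = 33022/22155

Sum = 33022/22155


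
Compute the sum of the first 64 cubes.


n(n+1)/2 = 64×65/2 = 2080
Σk³ = 2080² = 4326400

Σk³ = 4326400


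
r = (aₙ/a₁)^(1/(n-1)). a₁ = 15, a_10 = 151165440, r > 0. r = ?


r^(n-1) = aₙ/a₁
r^9 = 151165440/15 = 10077696
r = 10077696^(1/9)
= 6

r = 6


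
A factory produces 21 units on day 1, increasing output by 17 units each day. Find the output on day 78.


aₙ = a₁ + (n-1)d
= 21 + (78-1)×17
= 21 + 1309
= 1330

a_78 = 1330


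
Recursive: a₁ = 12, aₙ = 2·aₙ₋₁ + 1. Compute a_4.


Computing step by step:
a_1 = 12
a_2 = 25
a_3 = 51
a_4 = 103


a_4 = 103


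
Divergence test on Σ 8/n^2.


lim(n→∞) 8/n^2 = 0
lim aₙ = 0 → nth-term test is INCONCLUSIVE
(Need other tests; this is actually a convergent p-series with p=2 > 1)

Inconclusive (lim aₙ = 0; need another test)


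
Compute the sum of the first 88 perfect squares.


n = 88
n(n+1)(2n+1)/6 = 88×89×177/6
= 1386264/6 = 231044

Σk² = 231044


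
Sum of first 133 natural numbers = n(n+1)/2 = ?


n(n+1)/2 = 133×134/2 = 17822/2 = 8911

Σk = 8911


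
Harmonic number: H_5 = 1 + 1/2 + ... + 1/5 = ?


H_5 = 1/1 + 1/2 + 1/3 + 1/4 + 1/5
= 137/60
≈ 2.2833

H_5 = 137/60 ≈ 2.2833


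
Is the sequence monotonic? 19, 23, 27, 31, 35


Differences: 4, 4, 4, 4
All differences > 0 → strictly INCREASING

Monotonically increasing


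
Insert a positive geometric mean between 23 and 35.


GM = √(23×35) = √805 = 28.3725

GM = 28.3725


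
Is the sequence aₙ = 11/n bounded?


a₁ = 11, a₂ = 11/2, a₃ = 11/3, ...
0 < aₙ ≤ 11 for all n ≥ 1
Lower bound: 0, Upper bound: 11
The sequence IS bounded

Bounded (0 < aₙ ≤ 11)


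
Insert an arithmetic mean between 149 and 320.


AM = (149 + 320)/2 = 469/2 = 234.5

AM = 234.5


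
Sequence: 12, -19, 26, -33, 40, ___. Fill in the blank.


Pattern: alternating sign, magnitude arithmetic (d=7)
Terms: 12, -19, 26, -33, 40
Next term = -47

Next term = -47


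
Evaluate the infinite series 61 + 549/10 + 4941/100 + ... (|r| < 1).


S∞ = a₁/(1-r) = 61/(1 - 9/10)
= 61/(1/10)
= 610

S∞ = 610


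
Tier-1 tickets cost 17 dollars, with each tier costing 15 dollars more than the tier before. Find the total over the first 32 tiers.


aₙ = 17 + (32-1)×15 = 482
Sₙ = n(a₁+aₙ)/2 = 32×(17+482)/2
= 32×499/2 = 7984

S_32 = 7984


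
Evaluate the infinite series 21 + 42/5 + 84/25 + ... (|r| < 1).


S∞ = a₁/(1-r) = 21/(1 - 2/5)
= 21/(3/5)
= 35

S∞ = 35


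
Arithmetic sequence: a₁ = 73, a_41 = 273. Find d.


d = (aₙ - a₁)/(n-1)
= (273 - 73)/(41-1)
= 200/40 = 5

d = 5


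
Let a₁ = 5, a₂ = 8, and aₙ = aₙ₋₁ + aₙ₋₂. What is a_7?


Computing iteratively: 5, 8, 13, 21, 34, 55, 89
a_7 = 89

a_7 = 89


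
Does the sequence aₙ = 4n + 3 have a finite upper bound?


aₙ = 4n + 3 → as n→∞, aₙ→∞
No finite upper bound exists
The sequence is UNBOUNDED

Unbounded (aₙ → ∞ as n → ∞)


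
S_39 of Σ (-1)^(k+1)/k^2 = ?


S = 1 - 1/4 + 1/9 - 1/16 + 1/25 - 1/36 + 1/49 - 1/64 ± ...
= 0.8228
(Full series converges to +π²/12 ≈ +0.8225)

S_39 = 0.8228


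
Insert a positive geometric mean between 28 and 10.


GM = √(28×10) = √280 = 16.7332

GM = 16.7332


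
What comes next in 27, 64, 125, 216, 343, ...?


Pattern: perfect cubes: n³
Terms: 27, 64, 125, 216, 343
Next term = 512

Next term = 512


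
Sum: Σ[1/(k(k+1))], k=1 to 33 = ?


1/(k(k+1)) = 1/k - 1/(k+1) (partial fractions)
Telescoping: Σ = 1 - 1/34 = 33/34

Sum = 33/34


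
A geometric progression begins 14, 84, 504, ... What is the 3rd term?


aₙ = a₁·r^(n-1)
= 14×6^2
= 14×36
= 504

a_3 = 504


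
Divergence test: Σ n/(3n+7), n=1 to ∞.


lim(n→∞) n/(3n+7) = 1/3 = 1/3  (divide numerator and denominator by n)
lim aₙ = 1/3 ≠ 0 → series DIVERGES

Diverges (lim aₙ = 1/3 ≠ 0)


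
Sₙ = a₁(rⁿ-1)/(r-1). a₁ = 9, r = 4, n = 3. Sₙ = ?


Sₙ = 9×(4^3 - 1)/(4 - 1)
= 9×(64 - 1)/3
= 9×63/3
= 189

S_3 = 189


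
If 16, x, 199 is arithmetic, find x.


AM = (16 + 199)/2 = 215/2 = 107.5

AM = 107.5


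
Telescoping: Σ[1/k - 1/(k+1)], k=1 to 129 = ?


Telescoping: adjacent terms cancel.
= 1/1 - 1/130
= 1 - 1/130 = 129/130

Sum = 129/130


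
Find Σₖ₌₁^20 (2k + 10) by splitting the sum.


Σ(2k+10) = 2·Σk + 10·n
= 2·210 + 10·20
= 420 + 200 = 620

Σ = 620


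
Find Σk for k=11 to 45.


Σₖ₌11^45 k = Σₖ₌₁^45 k − Σₖ₌₁^10 k
= 45·46/2 − 10·11/2
= 1035 − 55 = 980

Σk = 980


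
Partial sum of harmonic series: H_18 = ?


H_18 = 1/1 + 1/2 + 1/3 + ... + 1/18
= 14274301/4084080
≈ 3.4951

H_18 = 14274301/4084080 ≈ 3.4951


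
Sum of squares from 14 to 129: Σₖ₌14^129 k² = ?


Σₖ₌14^129 k² = Σₖ₌₁^129 k² − Σₖ₌₁^13 k²
= 129·130·259/6 − 13·14·27/6
= 723905 − 819 = 723086

Σk² = 723086


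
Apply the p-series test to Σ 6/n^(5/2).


p-series test: Σ c/n^p converges if p > 1, diverges if p ≤ 1 (constant c > 0 doesn't affect convergence).
p = 5/2
5/2 > 1 → CONVERGES

Converges (p = 5/2 > 1)


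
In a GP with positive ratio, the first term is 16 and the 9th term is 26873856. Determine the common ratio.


r^(n-1) = aₙ/a₁
r^8 = 26873856/16 = 1679616
r = 1679616^(1/8)
= ±6; taking r > 0 gives r = 6

r = 6


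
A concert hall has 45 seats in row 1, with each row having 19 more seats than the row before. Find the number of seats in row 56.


aₙ = a₁ + (n-1)d
= 45 + (56-1)×19
= 45 + 1045
= 1090

a_56 = 1090


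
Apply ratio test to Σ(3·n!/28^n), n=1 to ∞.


aₙ = 3·n!/28^n
a_{n+1}/aₙ = (n+1)!/28^(n+1) × 28^n/n!  (constant 3 cancels)
= (n+1)/28
L = lim(n→∞) (n+1)/28 = ∞
L > 1 → series DIVERGES

Diverges (ratio test: L = ∞ > 1)


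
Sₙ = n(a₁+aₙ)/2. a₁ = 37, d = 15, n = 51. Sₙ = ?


aₙ = 37 + (51-1)×15 = 787
Sₙ = n(a₁+aₙ)/2 = 51×(37+787)/2
= 51×824/2 = 21012

S_51 = 21012


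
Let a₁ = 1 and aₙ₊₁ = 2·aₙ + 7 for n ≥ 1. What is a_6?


Computing step by step:
a_1 = 1
a_2 = 9
a_3 = 25
a_4 = 57
a_5 = 121
a_6 = 249


a_6 = 249
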